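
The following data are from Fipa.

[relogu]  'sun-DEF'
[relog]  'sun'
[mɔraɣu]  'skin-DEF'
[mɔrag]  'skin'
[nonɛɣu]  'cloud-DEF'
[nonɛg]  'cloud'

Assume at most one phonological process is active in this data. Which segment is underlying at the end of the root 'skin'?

In [mɔraɣu] and [mɔrag] the final segment of 'skin' alternates: [ɣ] ~ [g].
The stem 'sun' ([relogu], [relog]) shows [g] unchanged in both environments, so [g] cannot be basic with [ɣ] derived before the DEF suffix.
Therefore /ɣ/ is basic and [g] is derived by word-final hardening (voiced fricatives become stops word-finally).

/ɣ/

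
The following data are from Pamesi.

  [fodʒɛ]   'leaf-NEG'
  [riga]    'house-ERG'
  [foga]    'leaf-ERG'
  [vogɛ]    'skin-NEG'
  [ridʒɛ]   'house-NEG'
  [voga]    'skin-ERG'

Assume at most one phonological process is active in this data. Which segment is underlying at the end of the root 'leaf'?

/dʒ/

The stem for 'leaf' ends in [g] in [foga] but [dʒ] in [fodʒɛ].
If /g/ were underlying and a rule turned it into [dʒ] before the NEG suffix, 'skin' would also alternate; but it has [g] in both [voga] and [vogɛ].
So /dʒ/ is underlying, and a rule of depalatalization — palato-alveolar /dʒ/ becomes [g] when no front vowel follows — gives [g].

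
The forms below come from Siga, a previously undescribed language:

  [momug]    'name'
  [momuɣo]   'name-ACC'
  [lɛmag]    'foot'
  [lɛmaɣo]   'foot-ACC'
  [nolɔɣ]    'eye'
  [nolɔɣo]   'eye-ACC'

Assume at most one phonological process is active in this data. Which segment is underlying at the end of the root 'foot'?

In [lɛmag] and [lɛmaɣo] the final segment of 'foot' alternates: [g] ~ [ɣ].
If /ɣ/ were underlying and a rule turned it into [g] in isolation, 'eye' would also alternate; but it has [ɣ] in both [nolɔɣ] and [nolɔɣo].
The underlying segment must be /g/; voiced stops become fricatives between vowels, yielding [ɣ] there.

/g/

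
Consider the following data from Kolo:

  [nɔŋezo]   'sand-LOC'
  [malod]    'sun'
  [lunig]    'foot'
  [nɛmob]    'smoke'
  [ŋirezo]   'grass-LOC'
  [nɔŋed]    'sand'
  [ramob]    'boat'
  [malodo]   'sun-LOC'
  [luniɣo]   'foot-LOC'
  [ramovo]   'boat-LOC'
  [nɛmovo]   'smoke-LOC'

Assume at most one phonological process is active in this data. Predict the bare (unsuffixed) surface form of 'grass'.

[ŋired]

'sand' shows [z] ~ [d] at the end of the stem ([nɔŋezo] vs [nɔŋed]).
The stem 'sun' ([malodo], [malod]) shows [d] unchanged in both environments, so [d] cannot be basic with [z] derived before the LOC suffix.
The underlying segment must be /z/; voiced fricatives become stops word-finally, yielding [d] there.
From [ŋirezo] the stem 'grass' is /ŋirez/; word-finally this yields [ŋired].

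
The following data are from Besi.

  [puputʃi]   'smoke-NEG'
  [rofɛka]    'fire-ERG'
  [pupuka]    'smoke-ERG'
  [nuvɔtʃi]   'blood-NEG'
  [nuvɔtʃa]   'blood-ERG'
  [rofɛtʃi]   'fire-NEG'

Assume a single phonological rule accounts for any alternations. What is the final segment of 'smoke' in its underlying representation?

In [pupuka] and [puputʃi] the final segment of 'smoke' alternates: [k] ~ [tʃ].
But 'blood' keeps [tʃ] in both environments ([nuvɔtʃa], [nuvɔtʃi]), so there is no rule changing /tʃ/ to [k] before the ERG suffix.
The alternation reflects palatalization before a front vowel: /k/ becomes palato-alveolar [tʃ] before a front vowel. /k/ is underlying.

/k/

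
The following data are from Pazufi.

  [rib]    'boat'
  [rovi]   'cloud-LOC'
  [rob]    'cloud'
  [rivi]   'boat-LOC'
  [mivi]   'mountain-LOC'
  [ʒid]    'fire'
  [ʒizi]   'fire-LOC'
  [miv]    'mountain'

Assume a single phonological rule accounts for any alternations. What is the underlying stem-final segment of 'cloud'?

/b/

The stem for 'cloud' ends in [v] in [rovi] but [b] in [rob].
If /v/ were underlying and a rule turned it into [b] in isolation, 'mountain' would also alternate; but it has [v] in both [mivi] and [miv].
The underlying segment must be /b/; voiced stops become fricatives between vowels, yielding [v] there.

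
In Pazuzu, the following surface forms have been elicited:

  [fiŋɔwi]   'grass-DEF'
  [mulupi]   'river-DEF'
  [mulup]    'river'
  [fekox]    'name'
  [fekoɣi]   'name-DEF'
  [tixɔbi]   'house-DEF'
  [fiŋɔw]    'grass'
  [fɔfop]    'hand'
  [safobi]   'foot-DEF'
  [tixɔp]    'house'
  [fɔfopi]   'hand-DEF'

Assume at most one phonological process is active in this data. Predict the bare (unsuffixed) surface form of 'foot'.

[safop]

In [tixɔbi] and [tixɔp] the final segment of 'house' alternates: [b] ~ [p].
The stem 'river' ([mulupi], [mulup]) shows [p] unchanged in both environments, so [p] cannot be basic with [b] derived before the DEF suffix.
The underlying segment must be /b/; voiced obstruents become voiceless word-finally, yielding [p] there.
From [safobi] the stem 'foot' is /safob/; word-finally this yields [safop].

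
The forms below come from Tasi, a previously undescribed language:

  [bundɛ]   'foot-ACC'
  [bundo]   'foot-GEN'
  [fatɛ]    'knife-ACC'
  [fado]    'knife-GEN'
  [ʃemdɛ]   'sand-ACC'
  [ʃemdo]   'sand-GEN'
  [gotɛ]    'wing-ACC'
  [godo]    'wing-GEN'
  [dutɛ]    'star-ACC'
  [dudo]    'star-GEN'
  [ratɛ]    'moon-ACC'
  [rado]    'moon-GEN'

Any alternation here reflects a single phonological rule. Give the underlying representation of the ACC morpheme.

/-tɛ/

The ACC morpheme has two allomorphs, [-dɛ] and [-tɛ].
The GEN suffix, which begins with [d], is invariant after every stem; so [d] is not altered by any rule here.
The ACC suffix is therefore /-tɛ/ underlyingly, with post-nasal voicing: voiceless stops become voiced after a nasal.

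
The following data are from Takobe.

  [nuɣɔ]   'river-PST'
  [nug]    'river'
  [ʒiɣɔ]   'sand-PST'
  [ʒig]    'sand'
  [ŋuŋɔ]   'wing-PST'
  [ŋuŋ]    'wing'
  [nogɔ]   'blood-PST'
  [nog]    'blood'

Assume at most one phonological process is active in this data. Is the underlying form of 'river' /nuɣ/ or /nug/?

In [nuɣɔ] and [nug] the final segment of 'river' alternates: [ɣ] ~ [g].
But 'blood' keeps [g] in both environments ([nogɔ], [nog]), so there is no rule changing /g/ to [ɣ] before the PST suffix.
So /ɣ/ is underlying, and a rule of word-final hardening — voiced fricatives become stops word-finally — gives [g].

/nuɣ/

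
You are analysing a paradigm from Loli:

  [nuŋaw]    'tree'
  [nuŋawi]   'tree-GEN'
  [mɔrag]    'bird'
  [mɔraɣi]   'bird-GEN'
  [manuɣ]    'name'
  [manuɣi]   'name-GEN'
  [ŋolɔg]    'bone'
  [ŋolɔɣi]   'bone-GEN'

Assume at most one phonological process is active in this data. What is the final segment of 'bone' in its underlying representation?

/g/

The stem for 'bone' ends in [g] in [ŋolɔg] but [ɣ] in [ŋolɔɣi].
If /ɣ/ were underlying and a rule turned it into [g] in isolation, 'name' would also alternate; but it has [ɣ] in both [manuɣ] and [manuɣi].
Therefore /g/ is basic and [ɣ] is derived by intervocalic spirantization (voiced stops become fricatives between vowels).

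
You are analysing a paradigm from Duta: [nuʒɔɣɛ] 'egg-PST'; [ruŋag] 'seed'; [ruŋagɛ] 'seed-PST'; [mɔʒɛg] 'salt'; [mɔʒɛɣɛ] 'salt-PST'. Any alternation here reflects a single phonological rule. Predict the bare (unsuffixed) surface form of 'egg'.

[nuʒɔg]

The root 'salt' surfaces as [mɔʒɛg] and [mɔʒɛɣɛ], with a stem-final [g] ~ [ɣ] alternation.
But 'seed' keeps [g] in both environments ([ruŋag], [ruŋagɛ]), so there is no rule changing /g/ to [ɣ] before the PST suffix.
The underlying segment must be /ɣ/; voiced fricatives become stops word-finally, yielding [g] there.
The one attested form of 'egg', [nuʒɔɣɛ], shows underlying /nuʒɔɣ/. Applying the same rule word-finally gives [nuʒɔg].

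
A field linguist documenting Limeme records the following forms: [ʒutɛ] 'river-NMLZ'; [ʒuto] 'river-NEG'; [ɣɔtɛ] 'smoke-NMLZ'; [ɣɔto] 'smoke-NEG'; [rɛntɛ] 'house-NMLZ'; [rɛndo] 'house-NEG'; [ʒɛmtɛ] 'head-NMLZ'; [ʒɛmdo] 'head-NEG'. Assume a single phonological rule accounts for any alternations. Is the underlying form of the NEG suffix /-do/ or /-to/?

/-do/

The NEG morpheme has two allomorphs, [-do] and [-to].
The NMLZ suffix, which begins with [t], is invariant after every stem; so [t] is not altered by any rule here.
So the underlying form is /-do/, and voiced stops become voiceless after a vowel.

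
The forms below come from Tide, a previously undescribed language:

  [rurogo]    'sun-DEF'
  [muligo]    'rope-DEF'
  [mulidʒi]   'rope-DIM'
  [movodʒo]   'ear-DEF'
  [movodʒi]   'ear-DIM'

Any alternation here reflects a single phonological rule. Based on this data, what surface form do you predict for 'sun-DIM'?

'rope' shows [g] ~ [dʒ] at the end of the stem ([muligo] vs [mulidʒi]).
If /dʒ/ were underlying and a rule turned it into [g] before the DEF suffix, 'ear' would also alternate; but it has [dʒ] in both [movodʒo] and [movodʒi].
The alternation reflects palatalization before a front vowel: /g/ becomes palato-alveolar [dʒ] before a front vowel. /g/ is underlying.
From [rurogo] the stem 'sun' is /rurog/; before a front vowel this yields [rurodʒi].

[rurodʒi]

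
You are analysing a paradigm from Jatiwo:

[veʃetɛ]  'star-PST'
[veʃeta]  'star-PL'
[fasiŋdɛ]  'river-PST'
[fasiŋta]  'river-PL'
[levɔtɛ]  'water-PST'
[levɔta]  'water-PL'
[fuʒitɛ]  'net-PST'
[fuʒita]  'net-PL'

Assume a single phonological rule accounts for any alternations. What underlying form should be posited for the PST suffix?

/-dɛ/

The PST suffix surfaces as [-dɛ] and [-tɛ], depending on the final segment of the stem.
By contrast the PL suffix keeps its initial [t] throughout — that segment must be underlying.
The PST suffix is therefore /-dɛ/ underlyingly, with post-vocalic devoicing: voiced stops become voiceless after a vowel.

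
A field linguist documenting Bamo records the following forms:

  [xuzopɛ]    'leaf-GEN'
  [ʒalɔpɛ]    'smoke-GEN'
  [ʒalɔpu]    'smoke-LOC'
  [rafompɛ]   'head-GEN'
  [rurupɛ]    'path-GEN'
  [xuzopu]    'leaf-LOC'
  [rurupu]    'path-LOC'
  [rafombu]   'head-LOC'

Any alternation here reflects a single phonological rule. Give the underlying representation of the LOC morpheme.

The LOC morpheme has two allomorphs, [-bu] and [-pu].
The GEN suffix, which begins with [p], is invariant after every stem; so [p] is not altered by any rule here.
The LOC suffix is therefore /-bu/ underlyingly, with post-vocalic devoicing: voiced stops become voiceless after a vowel.

/-bu/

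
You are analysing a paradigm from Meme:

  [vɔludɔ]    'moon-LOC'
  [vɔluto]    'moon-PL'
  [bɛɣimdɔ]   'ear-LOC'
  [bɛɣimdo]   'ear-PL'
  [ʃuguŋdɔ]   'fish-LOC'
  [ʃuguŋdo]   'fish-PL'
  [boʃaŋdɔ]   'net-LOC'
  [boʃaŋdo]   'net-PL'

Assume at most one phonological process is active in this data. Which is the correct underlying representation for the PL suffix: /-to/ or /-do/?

The PL morpheme has two allomorphs, [-do] and [-to].
By contrast the LOC suffix keeps its initial [d] throughout — that segment must be underlying.
So the underlying form is /-to/, and voiceless stops become voiced after a nasal.

/-to/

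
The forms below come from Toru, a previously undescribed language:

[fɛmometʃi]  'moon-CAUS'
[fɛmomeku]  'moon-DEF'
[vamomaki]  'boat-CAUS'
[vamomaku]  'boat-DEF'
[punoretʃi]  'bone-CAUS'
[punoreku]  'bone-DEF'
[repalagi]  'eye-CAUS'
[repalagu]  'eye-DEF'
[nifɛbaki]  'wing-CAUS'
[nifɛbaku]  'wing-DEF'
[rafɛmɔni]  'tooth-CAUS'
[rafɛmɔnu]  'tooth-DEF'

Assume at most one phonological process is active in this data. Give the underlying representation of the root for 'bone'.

'bone' shows [tʃ] ~ [k] at the end of the stem ([punoretʃi] vs [punoreku]).
If /k/ were underlying and a rule turned it into [tʃ] before the CAUS suffix, 'wing' would also alternate; but it has [k] in both [nifɛbaki] and [nifɛbaku].
The underlying segment must be /tʃ/; palato-alveolar /tʃ/ becomes [k] when no front vowel follows, yielding [k] there.

/punoretʃ/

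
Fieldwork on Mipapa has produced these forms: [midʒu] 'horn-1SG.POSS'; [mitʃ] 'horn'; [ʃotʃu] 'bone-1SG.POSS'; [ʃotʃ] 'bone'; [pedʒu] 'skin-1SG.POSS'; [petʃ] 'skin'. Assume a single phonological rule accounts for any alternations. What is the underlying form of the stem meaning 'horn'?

'horn' shows [dʒ] ~ [tʃ] at the end of the stem ([midʒu] vs [mitʃ]).
Compare 'bone', with invariant [tʃ] in [ʃotʃu] and [ʃotʃ]: an analysis with underlying /tʃ/ and a rule producing [dʒ] before the 1SG.POSS suffix would wrongly predict alternation here too.
The underlying segment must be /dʒ/; voiced obstruents become voiceless word-finally, yielding [tʃ] there.

/midʒ/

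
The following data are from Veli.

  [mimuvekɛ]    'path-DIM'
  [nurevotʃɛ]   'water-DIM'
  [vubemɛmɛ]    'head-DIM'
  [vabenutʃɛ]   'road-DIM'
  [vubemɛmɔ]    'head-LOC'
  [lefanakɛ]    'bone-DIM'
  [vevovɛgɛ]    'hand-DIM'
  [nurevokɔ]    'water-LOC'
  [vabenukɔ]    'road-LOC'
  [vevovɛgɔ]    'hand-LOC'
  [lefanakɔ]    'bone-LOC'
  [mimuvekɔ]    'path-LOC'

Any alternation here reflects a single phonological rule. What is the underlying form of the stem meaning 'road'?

In [vabenukɔ] and [vabenutʃɛ] the final segment of 'road' alternates: [k] ~ [tʃ].
Compare 'path', with invariant [k] in [mimuvekɔ] and [mimuvekɛ]: an analysis with underlying /k/ and a rule producing [tʃ] before the DIM suffix would wrongly predict alternation here too.
The underlying segment must be /tʃ/; palato-alveolar /tʃ/ becomes [k] when no front vowel follows, yielding [k] there.

/vabenutʃ/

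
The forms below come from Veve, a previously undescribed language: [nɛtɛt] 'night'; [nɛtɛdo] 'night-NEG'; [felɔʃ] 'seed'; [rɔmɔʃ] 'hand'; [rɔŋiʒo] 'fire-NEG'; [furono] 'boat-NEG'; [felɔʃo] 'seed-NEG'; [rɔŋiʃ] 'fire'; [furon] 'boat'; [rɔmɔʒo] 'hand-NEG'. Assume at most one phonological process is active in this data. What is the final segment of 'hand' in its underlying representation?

'hand' shows [ʃ] ~ [ʒ] at the end of the stem ([rɔmɔʃ] vs [rɔmɔʒo]).
But 'seed' keeps [ʃ] in both environments ([felɔʃ], [felɔʃo]), so there is no rule changing /ʃ/ to [ʒ] before the NEG suffix.
The underlying segment must be /ʒ/; voiced obstruents become voiceless word-finally, yielding [ʃ] there.

/ʒ/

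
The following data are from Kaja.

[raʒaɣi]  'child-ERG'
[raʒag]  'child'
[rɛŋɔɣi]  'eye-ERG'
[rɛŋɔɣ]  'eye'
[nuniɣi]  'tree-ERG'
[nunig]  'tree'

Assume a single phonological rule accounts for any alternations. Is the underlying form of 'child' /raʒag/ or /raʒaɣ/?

The root 'child' surfaces as [raʒaɣi] and [raʒag], with a stem-final [ɣ] ~ [g] alternation.
But 'eye' keeps [ɣ] in both environments ([rɛŋɔɣi], [rɛŋɔɣ]), so there is no rule changing /ɣ/ to [g] in isolation.
Therefore /g/ is basic and [ɣ] is derived by intervocalic spirantization (voiced stops become fricatives between vowels).

/raʒag/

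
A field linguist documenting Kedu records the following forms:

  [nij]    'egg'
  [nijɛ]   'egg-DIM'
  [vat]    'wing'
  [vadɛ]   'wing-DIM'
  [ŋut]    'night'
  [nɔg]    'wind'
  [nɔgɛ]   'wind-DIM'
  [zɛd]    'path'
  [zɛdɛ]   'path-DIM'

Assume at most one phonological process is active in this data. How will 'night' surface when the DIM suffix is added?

'wing' shows [t] ~ [d] at the end of the stem ([vat] vs [vadɛ]).
If /d/ were underlying and a rule turned it into [t] in isolation, 'path' would also alternate; but it has [d] in both [zɛd] and [zɛdɛ].
The underlying segment must be /t/; voiceless stops become voiced between vowels, yielding [d] there.
From [ŋut] the stem 'night' is /ŋut/; between vowels this yields [ŋudɛ].

[ŋudɛ]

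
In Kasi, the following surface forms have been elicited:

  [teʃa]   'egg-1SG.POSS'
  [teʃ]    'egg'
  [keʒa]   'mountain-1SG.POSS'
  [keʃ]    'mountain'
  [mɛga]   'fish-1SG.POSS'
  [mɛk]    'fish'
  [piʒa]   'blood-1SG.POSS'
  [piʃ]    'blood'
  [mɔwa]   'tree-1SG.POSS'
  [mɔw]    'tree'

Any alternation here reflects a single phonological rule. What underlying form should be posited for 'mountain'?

In [keʒa] and [keʃ] the final segment of 'mountain' alternates: [ʒ] ~ [ʃ].
Compare 'egg', with invariant [ʃ] in [teʃa] and [teʃ]: an analysis with underlying /ʃ/ and a rule producing [ʒ] before the 1SG.POSS suffix would wrongly predict alternation here too.
Therefore /ʒ/ is basic and [ʃ] is derived by word-final obstruent devoicing (voiced obstruents become voiceless word-finally).
So 'mountain' = /keʒ/.

/keʒ/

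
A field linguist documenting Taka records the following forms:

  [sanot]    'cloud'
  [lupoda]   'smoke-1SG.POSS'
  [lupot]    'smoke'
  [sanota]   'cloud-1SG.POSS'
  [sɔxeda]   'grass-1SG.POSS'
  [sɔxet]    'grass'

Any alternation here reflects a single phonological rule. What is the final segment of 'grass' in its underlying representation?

/d/

In [sɔxeda] and [sɔxet] the final segment of 'grass' alternates: [d] ~ [t].
Compare 'cloud', with invariant [t] in [sanota] and [sanot]: an analysis with underlying /t/ and a rule producing [d] before the 1SG.POSS suffix would wrongly predict alternation here too.
So /d/ is underlying, and a rule of word-final obstruent devoicing — voiced obstruents become voiceless word-finally — gives [t].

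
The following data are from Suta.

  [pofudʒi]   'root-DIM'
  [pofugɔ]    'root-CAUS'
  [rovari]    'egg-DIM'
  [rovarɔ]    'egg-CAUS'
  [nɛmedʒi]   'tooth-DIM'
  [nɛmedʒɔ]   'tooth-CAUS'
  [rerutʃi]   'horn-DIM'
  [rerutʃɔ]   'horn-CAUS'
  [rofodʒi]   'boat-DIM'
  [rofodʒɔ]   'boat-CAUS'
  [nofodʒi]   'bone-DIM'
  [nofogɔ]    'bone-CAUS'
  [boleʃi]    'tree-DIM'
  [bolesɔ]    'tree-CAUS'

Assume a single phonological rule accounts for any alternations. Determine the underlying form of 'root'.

/pofug/

In [pofudʒi] and [pofugɔ] the final segment of 'root' alternates: [dʒ] ~ [g].
Compare 'tooth', with invariant [dʒ] in [nɛmedʒi] and [nɛmedʒɔ]: an analysis with underlying /dʒ/ and a rule producing [g] before the CAUS suffix would wrongly predict alternation here too.
Therefore /g/ is basic and [dʒ] is derived by palatalization before a front vowel (/g/ and /s/ become palato-alveolar [dʒ] and [ʃ] before a front vowel).
Hence 'root' is /pofug/ underlyingly.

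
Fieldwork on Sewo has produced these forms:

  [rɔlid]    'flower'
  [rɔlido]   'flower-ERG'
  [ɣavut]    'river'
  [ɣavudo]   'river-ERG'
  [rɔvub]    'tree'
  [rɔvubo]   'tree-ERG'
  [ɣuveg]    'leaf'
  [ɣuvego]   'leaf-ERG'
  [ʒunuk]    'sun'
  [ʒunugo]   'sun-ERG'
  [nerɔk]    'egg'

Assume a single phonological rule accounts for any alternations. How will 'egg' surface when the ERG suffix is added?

[nerɔgo]

The root 'sun' surfaces as [ʒunuk] and [ʒunugo], with a stem-final [k] ~ [g] alternation.
Compare 'leaf', with invariant [g] in [ɣuveg] and [ɣuvego]: an analysis with underlying /g/ and a rule producing [k] in isolation would wrongly predict alternation here too.
The alternation reflects intervocalic voicing: voiceless stops become voiced between vowels. /k/ is underlying.
The one attested form of 'egg', [nerɔk], shows underlying /nerɔk/. Applying the same rule between vowels gives [nerɔgo].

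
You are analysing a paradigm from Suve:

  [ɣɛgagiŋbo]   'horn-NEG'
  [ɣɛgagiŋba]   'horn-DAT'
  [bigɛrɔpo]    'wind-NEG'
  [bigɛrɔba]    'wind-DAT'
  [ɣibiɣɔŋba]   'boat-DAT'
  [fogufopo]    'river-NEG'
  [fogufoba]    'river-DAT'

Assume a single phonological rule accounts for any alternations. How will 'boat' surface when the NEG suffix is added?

The NEG suffix surfaces as [-bo] and [-po], depending on the final segment of the stem.
By contrast the DAT suffix keeps its initial [b] throughout — that segment must be underlying.
So the underlying form is /-po/, and voiceless stops become voiced after a nasal.
After 'boat', which ends in a nasal, the suffix surfaces as [-bo], giving [ɣibiɣɔŋbo].

[ɣibiɣɔŋbo]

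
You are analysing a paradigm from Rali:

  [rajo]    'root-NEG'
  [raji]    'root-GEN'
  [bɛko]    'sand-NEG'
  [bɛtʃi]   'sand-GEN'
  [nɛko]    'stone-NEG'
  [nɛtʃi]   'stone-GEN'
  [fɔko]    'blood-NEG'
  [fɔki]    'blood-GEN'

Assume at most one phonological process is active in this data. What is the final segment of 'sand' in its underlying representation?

'sand' shows [k] ~ [tʃ] at the end of the stem ([bɛko] vs [bɛtʃi]).
But 'blood' keeps [k] in both environments ([fɔko], [fɔki]), so there is no rule changing /k/ to [tʃ] before the GEN suffix.
Therefore /tʃ/ is basic and [k] is derived by depalatalization (palato-alveolar /tʃ/ becomes [k] when no front vowel follows).

/tʃ/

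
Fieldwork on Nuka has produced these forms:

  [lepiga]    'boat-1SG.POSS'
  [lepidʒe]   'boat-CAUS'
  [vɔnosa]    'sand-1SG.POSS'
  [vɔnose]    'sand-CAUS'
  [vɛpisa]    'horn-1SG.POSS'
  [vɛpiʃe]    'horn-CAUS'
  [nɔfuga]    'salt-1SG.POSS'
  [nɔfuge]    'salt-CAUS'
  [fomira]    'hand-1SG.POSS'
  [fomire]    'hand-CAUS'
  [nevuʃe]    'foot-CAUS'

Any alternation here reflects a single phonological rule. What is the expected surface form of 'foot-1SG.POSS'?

'horn' shows [s] ~ [ʃ] at the end of the stem ([vɛpisa] vs [vɛpiʃe]).
If /s/ were underlying and a rule turned it into [ʃ] before the CAUS suffix, 'sand' would also alternate; but it has [s] in both [vɔnosa] and [vɔnose].
The underlying segment must be /ʃ/; palato-alveolar /dʒ/ and /ʃ/ become [g] and [s] when no front vowel follows, yielding [s] there.
The one attested form of 'foot', [nevuʃe], shows underlying /nevuʃ/. Applying the same rule when no front vowel follows gives [nevusa].

[nevusa]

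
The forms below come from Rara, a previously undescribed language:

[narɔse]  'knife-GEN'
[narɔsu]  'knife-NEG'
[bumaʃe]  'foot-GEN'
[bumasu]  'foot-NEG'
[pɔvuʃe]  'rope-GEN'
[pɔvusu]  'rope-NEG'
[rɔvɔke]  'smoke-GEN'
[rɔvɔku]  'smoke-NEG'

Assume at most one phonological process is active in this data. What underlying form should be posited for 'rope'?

In [pɔvuʃe] and [pɔvusu] the final segment of 'rope' alternates: [ʃ] ~ [s].
The stem 'knife' ([narɔse], [narɔsu]) shows [s] unchanged in both environments, so [s] cannot be basic with [ʃ] derived before the GEN suffix.
The alternation reflects depalatalization: palato-alveolar /ʃ/ becomes [s] when no front vowel follows. /ʃ/ is underlying.
Hence 'rope' is /pɔvuʃ/ underlyingly.

/pɔvuʃ/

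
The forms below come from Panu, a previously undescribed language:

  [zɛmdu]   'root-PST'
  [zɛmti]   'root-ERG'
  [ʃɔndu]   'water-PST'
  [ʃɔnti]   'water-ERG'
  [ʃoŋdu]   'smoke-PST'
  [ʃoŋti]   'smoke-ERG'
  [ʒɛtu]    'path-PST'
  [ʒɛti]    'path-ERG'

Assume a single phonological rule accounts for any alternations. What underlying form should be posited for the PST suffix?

The PST suffix surfaces as [-du] and [-tu], depending on the final segment of the stem.
The ERG suffix, which begins with [t], is invariant after every stem; so [t] is not altered by any rule here.
So the underlying form is /-du/, and voiced stops become voiceless after a vowel.

/-du/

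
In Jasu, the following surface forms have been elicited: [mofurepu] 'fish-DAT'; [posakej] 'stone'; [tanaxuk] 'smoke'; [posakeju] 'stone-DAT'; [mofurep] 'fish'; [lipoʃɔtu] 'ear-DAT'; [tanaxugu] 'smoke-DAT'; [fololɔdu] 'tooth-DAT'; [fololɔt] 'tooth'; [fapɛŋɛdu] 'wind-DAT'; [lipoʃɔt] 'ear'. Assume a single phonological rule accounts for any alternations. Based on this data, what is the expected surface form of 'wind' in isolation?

[fapɛŋɛt]

In [fololɔdu] and [fololɔt] the final segment of 'tooth' alternates: [d] ~ [t].
The stem 'ear' ([lipoʃɔtu], [lipoʃɔt]) shows [t] unchanged in both environments, so [t] cannot be basic with [d] derived before the DAT suffix.
Therefore /d/ is basic and [t] is derived by word-final obstruent devoicing (voiced obstruents become voiceless word-finally).
From [fapɛŋɛdu] the stem 'wind' is /fapɛŋɛd/; word-finally this yields [fapɛŋɛt].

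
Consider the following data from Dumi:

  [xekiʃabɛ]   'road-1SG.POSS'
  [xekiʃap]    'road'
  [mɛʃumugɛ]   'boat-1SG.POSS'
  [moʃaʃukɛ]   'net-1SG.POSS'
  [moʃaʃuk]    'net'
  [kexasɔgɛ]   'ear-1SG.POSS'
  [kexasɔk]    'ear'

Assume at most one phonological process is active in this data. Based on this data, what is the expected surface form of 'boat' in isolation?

[mɛʃumuk]

The root 'ear' surfaces as [kexasɔgɛ] and [kexasɔk], with a stem-final [g] ~ [k] alternation.
Compare 'net', with invariant [k] in [moʃaʃukɛ] and [moʃaʃuk]: an analysis with underlying /k/ and a rule producing [g] before the 1SG.POSS suffix would wrongly predict alternation here too.
The underlying segment must be /g/; voiced obstruents become voiceless word-finally, yielding [k] there.
From [mɛʃumugɛ] the stem 'boat' is /mɛʃumug/; word-finally this yields [mɛʃumuk].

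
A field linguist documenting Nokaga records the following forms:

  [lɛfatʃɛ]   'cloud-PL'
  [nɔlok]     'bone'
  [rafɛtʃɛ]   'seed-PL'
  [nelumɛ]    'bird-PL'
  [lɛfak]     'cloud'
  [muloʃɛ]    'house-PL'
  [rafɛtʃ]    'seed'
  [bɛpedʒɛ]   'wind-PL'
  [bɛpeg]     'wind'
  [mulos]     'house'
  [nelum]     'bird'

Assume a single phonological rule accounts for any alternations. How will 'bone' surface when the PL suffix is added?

'cloud' shows [k] ~ [tʃ] at the end of the stem ([lɛfak] vs [lɛfatʃɛ]).
But 'seed' keeps [tʃ] in both environments ([rafɛtʃ], [rafɛtʃɛ]), so there is no rule changing /tʃ/ to [k] in isolation.
So /k/ is underlying, and a rule of palatalization before a front vowel — /k/, /g/ and /s/ become palato-alveolar [tʃ], [dʒ] and [ʃ] before a front vowel — gives [tʃ].
From [nɔlok] the stem 'bone' is /nɔlok/; before a front vowel this yields [nɔlotʃɛ].

[nɔlotʃɛ]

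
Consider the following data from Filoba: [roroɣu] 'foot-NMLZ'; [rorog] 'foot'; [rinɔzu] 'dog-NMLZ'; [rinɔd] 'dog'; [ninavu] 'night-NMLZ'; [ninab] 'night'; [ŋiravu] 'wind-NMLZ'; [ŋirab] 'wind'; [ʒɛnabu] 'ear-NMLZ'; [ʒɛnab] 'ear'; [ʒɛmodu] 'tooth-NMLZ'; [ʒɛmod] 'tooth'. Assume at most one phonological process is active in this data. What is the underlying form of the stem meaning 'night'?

/ninav/

The root 'night' surfaces as [ninavu] and [ninab], with a stem-final [v] ~ [b] alternation.
The stem 'ear' ([ʒɛnabu], [ʒɛnab]) shows [b] unchanged in both environments, so [b] cannot be basic with [v] derived before the NMLZ suffix.
The underlying segment must be /v/; voiced fricatives become stops word-finally, yielding [b] there.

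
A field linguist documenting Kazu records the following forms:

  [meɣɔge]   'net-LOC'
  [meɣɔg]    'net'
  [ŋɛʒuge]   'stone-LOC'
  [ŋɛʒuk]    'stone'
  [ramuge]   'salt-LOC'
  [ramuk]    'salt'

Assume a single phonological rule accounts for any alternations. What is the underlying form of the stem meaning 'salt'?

The root 'salt' surfaces as [ramuge] and [ramuk], with a stem-final [g] ~ [k] alternation.
Compare 'net', with invariant [g] in [meɣɔge] and [meɣɔg]: an analysis with underlying /g/ and a rule producing [k] in isolation would wrongly predict alternation here too.
The alternation reflects intervocalic voicing: voiceless stops become voiced between vowels. /k/ is underlying.

/ramuk/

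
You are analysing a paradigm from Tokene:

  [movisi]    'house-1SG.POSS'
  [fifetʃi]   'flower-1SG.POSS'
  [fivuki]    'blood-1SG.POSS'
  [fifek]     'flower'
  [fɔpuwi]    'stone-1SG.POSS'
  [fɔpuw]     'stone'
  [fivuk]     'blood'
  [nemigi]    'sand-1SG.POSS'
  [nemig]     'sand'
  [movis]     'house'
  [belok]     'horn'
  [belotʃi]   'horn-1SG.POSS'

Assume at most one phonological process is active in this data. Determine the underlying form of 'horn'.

The root 'horn' surfaces as [belok] and [belotʃi], with a stem-final [k] ~ [tʃ] alternation.
The stem 'blood' ([fivuk], [fivuki]) shows [k] unchanged in both environments, so [k] cannot be basic with [tʃ] derived before the 1SG.POSS suffix.
The underlying segment must be /tʃ/; palato-alveolar /tʃ/ becomes [k] when no front vowel follows, yielding [k] there.
So 'horn' = /belotʃ/.

/belotʃ/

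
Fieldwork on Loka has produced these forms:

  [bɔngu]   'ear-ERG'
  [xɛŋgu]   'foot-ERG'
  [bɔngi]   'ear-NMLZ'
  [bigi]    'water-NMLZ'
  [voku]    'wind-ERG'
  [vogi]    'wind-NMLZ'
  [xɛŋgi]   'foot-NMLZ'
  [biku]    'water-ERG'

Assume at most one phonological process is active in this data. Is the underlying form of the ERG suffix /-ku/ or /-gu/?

The ERG suffix surfaces as [-gu] and [-ku], depending on the final segment of the stem.
By contrast the NMLZ suffix keeps its initial [g] throughout — that segment must be underlying.
So the underlying form is /-ku/, and voiceless stops become voiced after a nasal.

/-ku/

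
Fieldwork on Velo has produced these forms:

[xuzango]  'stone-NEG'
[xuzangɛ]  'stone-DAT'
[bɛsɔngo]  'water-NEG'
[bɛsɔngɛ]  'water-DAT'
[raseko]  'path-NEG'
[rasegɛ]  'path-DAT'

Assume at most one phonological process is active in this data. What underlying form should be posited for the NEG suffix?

/-ko/

The NEG suffix surfaces as [-go] and [-ko], depending on the final segment of the stem.
The DAT suffix, which begins with [g], is invariant after every stem; so [g] is not altered by any rule here.
The NEG suffix is therefore /-ko/ underlyingly, with post-nasal voicing: voiceless stops become voiced after a nasal.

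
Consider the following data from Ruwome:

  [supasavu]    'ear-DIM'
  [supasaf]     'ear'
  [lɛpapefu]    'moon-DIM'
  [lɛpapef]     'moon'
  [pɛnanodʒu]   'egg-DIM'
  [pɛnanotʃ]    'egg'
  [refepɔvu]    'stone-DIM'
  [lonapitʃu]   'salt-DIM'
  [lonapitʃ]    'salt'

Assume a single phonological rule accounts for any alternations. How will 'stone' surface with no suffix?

The stem for 'ear' ends in [v] in [supasavu] but [f] in [supasaf].
If /f/ were underlying and a rule turned it into [v] before the DIM suffix, 'moon' would also alternate; but it has [f] in both [lɛpapefu] and [lɛpapef].
Therefore /v/ is basic and [f] is derived by word-final obstruent devoicing (voiced obstruents become voiceless word-finally).
The one attested form of 'stone', [refepɔvu], shows underlying /refepɔv/. Applying the same rule word-finally gives [refepɔf].

[refepɔf]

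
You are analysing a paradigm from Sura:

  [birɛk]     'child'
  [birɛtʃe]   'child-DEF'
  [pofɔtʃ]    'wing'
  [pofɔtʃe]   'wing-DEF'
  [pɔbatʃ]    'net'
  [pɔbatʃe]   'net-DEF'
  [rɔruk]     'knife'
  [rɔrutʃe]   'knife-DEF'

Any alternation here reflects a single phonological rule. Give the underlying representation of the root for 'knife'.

'knife' shows [k] ~ [tʃ] at the end of the stem ([rɔruk] vs [rɔrutʃe]).
If /tʃ/ were underlying and a rule turned it into [k] in isolation, 'net' would also alternate; but it has [tʃ] in both [pɔbatʃ] and [pɔbatʃe].
The underlying segment must be /k/; /k/ becomes palato-alveolar [tʃ] before a front vowel, yielding [tʃ] there.
Hence 'knife' is /rɔruk/ underlyingly.

/rɔruk/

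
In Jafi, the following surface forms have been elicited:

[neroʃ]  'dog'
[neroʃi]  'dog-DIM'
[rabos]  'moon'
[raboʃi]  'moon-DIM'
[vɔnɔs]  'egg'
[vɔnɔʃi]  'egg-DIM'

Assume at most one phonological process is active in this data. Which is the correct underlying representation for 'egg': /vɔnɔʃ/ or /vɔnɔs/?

The root 'egg' surfaces as [vɔnɔs] and [vɔnɔʃi], with a stem-final [s] ~ [ʃ] alternation.
Compare 'dog', with invariant [ʃ] in [neroʃ] and [neroʃi]: an analysis with underlying /ʃ/ and a rule producing [s] in isolation would wrongly predict alternation here too.
The alternation reflects palatalization before a front vowel: /s/ becomes palato-alveolar [ʃ] before a front vowel. /s/ is underlying.

/vɔnɔs/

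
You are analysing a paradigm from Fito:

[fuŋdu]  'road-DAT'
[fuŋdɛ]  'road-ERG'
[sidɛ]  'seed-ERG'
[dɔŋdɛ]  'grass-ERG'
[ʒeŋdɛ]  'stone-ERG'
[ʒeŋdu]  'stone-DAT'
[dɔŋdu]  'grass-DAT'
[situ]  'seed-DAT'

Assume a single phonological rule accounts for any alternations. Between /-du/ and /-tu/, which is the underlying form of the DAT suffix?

/-tu/

The DAT suffix surfaces as [-du] and [-tu], depending on the final segment of the stem.
The ERG suffix, which begins with [d], is invariant after every stem; so [d] is not altered by any rule here.
The DAT suffix is therefore /-tu/ underlyingly, with post-nasal voicing: voiceless stops become voiced after a nasal.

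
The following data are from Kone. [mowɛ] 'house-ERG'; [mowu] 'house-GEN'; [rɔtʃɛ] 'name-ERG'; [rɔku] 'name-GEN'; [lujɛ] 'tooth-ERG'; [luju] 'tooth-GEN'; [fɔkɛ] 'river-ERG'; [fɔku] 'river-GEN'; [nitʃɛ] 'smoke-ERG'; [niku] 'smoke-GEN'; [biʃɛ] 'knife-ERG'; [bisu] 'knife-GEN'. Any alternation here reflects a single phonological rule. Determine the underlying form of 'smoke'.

'smoke' shows [tʃ] ~ [k] at the end of the stem ([nitʃɛ] vs [niku]).
If /k/ were underlying and a rule turned it into [tʃ] before the ERG suffix, 'river' would also alternate; but it has [k] in both [fɔkɛ] and [fɔku].
The alternation reflects depalatalization: palato-alveolar /tʃ/ and /ʃ/ become [k] and [s] when no front vowel follows. /tʃ/ is underlying.

/nitʃ/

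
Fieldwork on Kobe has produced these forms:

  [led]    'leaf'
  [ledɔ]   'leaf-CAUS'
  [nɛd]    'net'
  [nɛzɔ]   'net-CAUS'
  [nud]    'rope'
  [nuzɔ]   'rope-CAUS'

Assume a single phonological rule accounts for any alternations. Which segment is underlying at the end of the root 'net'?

'net' shows [d] ~ [z] at the end of the stem ([nɛd] vs [nɛzɔ]).
If /d/ were underlying and a rule turned it into [z] before the CAUS suffix, 'leaf' would also alternate; but it has [d] in both [led] and [ledɔ].
So /z/ is underlying, and a rule of word-final hardening — voiced fricatives become stops word-finally — gives [d].

/z/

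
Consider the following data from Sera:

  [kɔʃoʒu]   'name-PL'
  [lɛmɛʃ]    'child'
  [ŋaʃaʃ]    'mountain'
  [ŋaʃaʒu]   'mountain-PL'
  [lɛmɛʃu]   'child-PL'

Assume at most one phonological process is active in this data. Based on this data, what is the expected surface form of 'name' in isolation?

In [ŋaʃaʃ] and [ŋaʃaʒu] the final segment of 'mountain' alternates: [ʃ] ~ [ʒ].
But 'child' keeps [ʃ] in both environments ([lɛmɛʃ], [lɛmɛʃu]), so there is no rule changing /ʃ/ to [ʒ] before the PL suffix.
The alternation reflects word-final obstruent devoicing: voiced obstruents become voiceless word-finally. /ʒ/ is underlying.
From [kɔʃoʒu] the stem 'name' is /kɔʃoʒ/; word-finally this yields [kɔʃoʃ].

[kɔʃoʃ]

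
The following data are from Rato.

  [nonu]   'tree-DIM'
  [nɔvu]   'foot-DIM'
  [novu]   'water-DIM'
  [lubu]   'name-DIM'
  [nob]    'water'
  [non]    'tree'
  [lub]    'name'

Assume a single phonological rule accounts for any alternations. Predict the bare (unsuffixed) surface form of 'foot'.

The root 'water' surfaces as [novu] and [nob], with a stem-final [v] ~ [b] alternation.
Compare 'name', with invariant [b] in [lubu] and [lub]: an analysis with underlying /b/ and a rule producing [v] before the DIM suffix would wrongly predict alternation here too.
The underlying segment must be /v/; voiced fricatives become stops word-finally, yielding [b] there.
The one attested form of 'foot', [nɔvu], shows underlying /nɔv/. Applying the same rule word-finally gives [nɔb].

[nɔb]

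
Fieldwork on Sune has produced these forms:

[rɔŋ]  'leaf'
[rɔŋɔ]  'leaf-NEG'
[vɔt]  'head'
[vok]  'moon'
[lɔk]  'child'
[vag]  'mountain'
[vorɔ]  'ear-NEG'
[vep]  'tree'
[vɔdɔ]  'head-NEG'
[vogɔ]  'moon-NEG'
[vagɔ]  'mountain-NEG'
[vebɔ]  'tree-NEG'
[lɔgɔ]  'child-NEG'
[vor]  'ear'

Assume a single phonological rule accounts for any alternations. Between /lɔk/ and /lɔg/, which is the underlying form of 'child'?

/lɔk/

The root 'child' surfaces as [lɔk] and [lɔgɔ], with a stem-final [k] ~ [g] alternation.
But 'mountain' keeps [g] in both environments ([vag], [vagɔ]), so there is no rule changing /g/ to [k] in isolation.
The underlying segment must be /k/; voiceless stops become voiced between vowels, yielding [g] there.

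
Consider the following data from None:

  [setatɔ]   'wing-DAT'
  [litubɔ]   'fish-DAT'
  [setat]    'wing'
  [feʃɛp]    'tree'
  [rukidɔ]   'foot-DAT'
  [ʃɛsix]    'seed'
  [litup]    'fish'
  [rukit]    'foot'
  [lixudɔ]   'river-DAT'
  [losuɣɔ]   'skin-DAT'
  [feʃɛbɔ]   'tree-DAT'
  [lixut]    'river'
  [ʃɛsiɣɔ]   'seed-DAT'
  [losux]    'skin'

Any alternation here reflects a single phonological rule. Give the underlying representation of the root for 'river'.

/lixud/

The stem for 'river' ends in [t] in [lixut] but [d] in [lixudɔ].
Compare 'wing', with invariant [t] in [setat] and [setatɔ]: an analysis with underlying /t/ and a rule producing [d] before the DAT suffix would wrongly predict alternation here too.
Therefore /d/ is basic and [t] is derived by word-final obstruent devoicing (voiced obstruents become voiceless word-finally).
Hence 'river' is /lixud/ underlyingly.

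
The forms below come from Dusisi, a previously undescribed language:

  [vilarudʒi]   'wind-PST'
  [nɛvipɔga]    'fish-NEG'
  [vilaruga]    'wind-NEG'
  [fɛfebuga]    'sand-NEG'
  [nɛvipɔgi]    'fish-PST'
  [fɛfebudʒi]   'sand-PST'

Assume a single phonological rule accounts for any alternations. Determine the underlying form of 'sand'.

/fɛfebudʒ/

In [fɛfebuga] and [fɛfebudʒi] the final segment of 'sand' alternates: [g] ~ [dʒ].
But 'fish' keeps [g] in both environments ([nɛvipɔga], [nɛvipɔgi]), so there is no rule changing /g/ to [dʒ] before the PST suffix.
So /dʒ/ is underlying, and a rule of depalatalization — palato-alveolar /dʒ/ becomes [g] when no front vowel follows — gives [g].
The underlying form of 'sand' is therefore /fɛfebudʒ/.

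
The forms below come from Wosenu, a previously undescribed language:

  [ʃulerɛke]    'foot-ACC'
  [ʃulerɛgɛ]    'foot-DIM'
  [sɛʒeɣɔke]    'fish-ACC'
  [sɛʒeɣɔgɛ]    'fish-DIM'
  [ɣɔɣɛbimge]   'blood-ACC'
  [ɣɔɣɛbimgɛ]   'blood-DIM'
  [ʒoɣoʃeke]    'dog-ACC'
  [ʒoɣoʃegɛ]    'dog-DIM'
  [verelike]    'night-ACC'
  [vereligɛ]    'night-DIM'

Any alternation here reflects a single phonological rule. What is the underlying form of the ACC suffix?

The ACC suffix surfaces as [-ge] and [-ke], depending on the final segment of the stem.
By contrast the DIM suffix keeps its initial [g] throughout — that segment must be underlying.
The ACC suffix is therefore /-ke/ underlyingly, with post-nasal voicing: voiceless stops become voiced after a nasal.

/-ke/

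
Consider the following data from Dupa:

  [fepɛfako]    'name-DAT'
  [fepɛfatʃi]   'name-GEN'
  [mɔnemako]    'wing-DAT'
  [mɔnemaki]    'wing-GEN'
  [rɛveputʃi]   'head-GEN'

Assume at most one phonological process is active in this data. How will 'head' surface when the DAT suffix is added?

[rɛvepuko]

In [fepɛfako] and [fepɛfatʃi] the final segment of 'name' alternates: [k] ~ [tʃ].
But 'wing' keeps [k] in both environments ([mɔnemako], [mɔnemaki]), so there is no rule changing /k/ to [tʃ] before the GEN suffix.
So /tʃ/ is underlying, and a rule of depalatalization — palato-alveolar /tʃ/ becomes [k] when no front vowel follows — gives [k].
The one attested form of 'head', [rɛveputʃi], shows underlying /rɛveputʃ/. Applying the same rule when no front vowel follows gives [rɛvepuko].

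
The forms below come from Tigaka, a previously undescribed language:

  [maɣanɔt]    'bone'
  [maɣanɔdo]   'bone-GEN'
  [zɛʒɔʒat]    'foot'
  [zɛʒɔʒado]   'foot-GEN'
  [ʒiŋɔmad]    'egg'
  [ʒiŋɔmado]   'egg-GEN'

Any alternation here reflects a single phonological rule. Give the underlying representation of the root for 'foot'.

/zɛʒɔʒat/

'foot' shows [t] ~ [d] at the end of the stem ([zɛʒɔʒat] vs [zɛʒɔʒado]).
The stem 'egg' ([ʒiŋɔmad], [ʒiŋɔmado]) shows [d] unchanged in both environments, so [d] cannot be basic with [t] derived in isolation.
The underlying segment must be /t/; voiceless stops become voiced between vowels, yielding [d] there.
The underlying form of 'foot' is therefore /zɛʒɔʒat/.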